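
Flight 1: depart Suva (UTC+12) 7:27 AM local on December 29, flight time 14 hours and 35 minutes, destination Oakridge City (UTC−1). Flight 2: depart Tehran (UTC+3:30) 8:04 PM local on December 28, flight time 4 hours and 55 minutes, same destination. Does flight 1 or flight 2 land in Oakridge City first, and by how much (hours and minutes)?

the second, by 12 hours 33 minutes

Flight 1 in UTC: 7:27 AM − 12:00 = 7:27 PM on Dec 28.
+14 hours and 35 minutes → arrive 10:02 AM UTC on Dec 29.
Flight 2 in UTC: 8:04 PM − 3:30 = 4:34 PM on Dec 28.
+4 hours and 55 minutes → arrive 9:29 PM UTC on Dec 28.
Flight 2 lands earlier by 12 hours 33 minutes.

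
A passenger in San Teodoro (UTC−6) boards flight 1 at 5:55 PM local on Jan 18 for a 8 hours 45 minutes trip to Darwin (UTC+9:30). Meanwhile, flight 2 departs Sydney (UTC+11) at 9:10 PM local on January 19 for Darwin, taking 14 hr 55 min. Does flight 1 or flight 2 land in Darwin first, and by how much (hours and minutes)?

the first, by 16 hours 25 minutes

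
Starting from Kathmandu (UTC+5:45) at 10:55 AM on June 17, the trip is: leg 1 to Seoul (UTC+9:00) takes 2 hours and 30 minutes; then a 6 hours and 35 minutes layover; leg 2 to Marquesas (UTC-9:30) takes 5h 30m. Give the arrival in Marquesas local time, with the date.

10:15 AM on Jun 17

Convert departure to UTC: 10:55 AM − 5:45 = 5:10 AM UTC on Jun 17.
Add 2 hours and 30 minutes leg 1 → 7:40 AM UTC.
Add 6 hours and 35 minutes layover in Seoul → 2:15 PM UTC.
Add 5 hours and 30 minutes leg 2 → 7:45 PM UTC.
Marquesas is UTC−9:30, so local arrival = 7:45 PM − 9:30 = 10:15 AM on Jun 17.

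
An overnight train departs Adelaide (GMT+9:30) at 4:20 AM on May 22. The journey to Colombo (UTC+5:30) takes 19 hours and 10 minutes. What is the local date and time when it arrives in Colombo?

7:30 PM on May 22

Convert departure to UTC: 4:20 AM − 9:30 = 6:50 PM UTC on May 21.
Add 19 hours 10 minutes travel time → 2:00 PM UTC (May 22).
Colombo is UTC+5:30, so local arrival = 2:00 PM + 5:30 = 7:30 PM on May 22.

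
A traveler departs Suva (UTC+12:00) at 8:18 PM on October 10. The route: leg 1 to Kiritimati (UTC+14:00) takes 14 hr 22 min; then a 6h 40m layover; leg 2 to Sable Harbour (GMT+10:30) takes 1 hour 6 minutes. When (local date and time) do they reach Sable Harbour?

Convert departure to UTC: 8:18 PM − 12:00 = 8:18 AM UTC on Oct 10.
Add 14 hours 22 minutes leg 1 → 10:40 PM UTC.
Add 6 hours and 40 minutes layover in Kiritimati → 5:20 AM UTC (Oct 11).
Add 1 hour 6 minutes leg 2 → 6:26 AM UTC.
Sable Harbour is UTC+10:30, so local arrival = 6:26 AM + 10:30 = 4:56 PM on Oct 11.

4:56 PM on October 11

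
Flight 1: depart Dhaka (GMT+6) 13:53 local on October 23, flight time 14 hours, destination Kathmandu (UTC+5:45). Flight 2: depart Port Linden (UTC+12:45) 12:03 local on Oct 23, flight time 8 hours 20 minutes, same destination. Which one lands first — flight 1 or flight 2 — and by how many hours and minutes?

Flight 1 in UTC: 13:53 − 6:00 = 07:53 on Oct 23.
+14 hours → arrive 21:53 UTC on Oct 23.
Flight 2 in UTC: 12:03 − 12:45 = 23:18 on Oct 22.
+8 hours 20 minutes → arrive 07:38 UTC on Oct 23.
Flight 2 lands earlier by 14 hours 15 minutes.

the second, by 14 hours 15 minutes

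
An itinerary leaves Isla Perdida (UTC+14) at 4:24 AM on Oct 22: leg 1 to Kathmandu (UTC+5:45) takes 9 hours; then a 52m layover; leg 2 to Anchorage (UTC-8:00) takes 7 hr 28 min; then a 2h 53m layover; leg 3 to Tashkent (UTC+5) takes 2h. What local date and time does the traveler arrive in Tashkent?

Convert departure to UTC: 4:24 AM − 14:00 = 2:24 PM UTC on Oct 21.
Add 9 hours leg 1 → 11:24 PM UTC.
Add 52 minutes layover in Kathmandu → 12:16 AM UTC (Oct 22).
Add 7 hours and 28 minutes leg 2 → 7:44 AM UTC.
Add 2 hours 53 minutes layover in Anchorage → 10:37 AM UTC.
Add 2 hours leg 3 → 12:37 PM UTC.
Tashkent is UTC+5:00, so local arrival = 12:37 PM + 5:00 = 5:37 PM on Oct 22.

5:37 PM on Oct 22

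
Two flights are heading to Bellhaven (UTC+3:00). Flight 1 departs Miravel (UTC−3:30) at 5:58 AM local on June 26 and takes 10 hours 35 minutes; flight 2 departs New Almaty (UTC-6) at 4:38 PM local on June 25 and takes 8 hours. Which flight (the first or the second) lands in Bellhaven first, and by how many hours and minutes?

Flight 1 in UTC: 5:58 AM + 3:30 = 9:28 AM on Jun 26.
+10 hours 35 minutes → arrive 8:03 PM UTC on Jun 26.
Flight 2 in UTC: 4:38 PM + 6:00 = 10:38 PM on Jun 25.
+8 hours → arrive 6:38 AM UTC on Jun 26.
Flight 2 lands earlier by 13 hours 25 minutes.

the second, by 13 hours 25 minutes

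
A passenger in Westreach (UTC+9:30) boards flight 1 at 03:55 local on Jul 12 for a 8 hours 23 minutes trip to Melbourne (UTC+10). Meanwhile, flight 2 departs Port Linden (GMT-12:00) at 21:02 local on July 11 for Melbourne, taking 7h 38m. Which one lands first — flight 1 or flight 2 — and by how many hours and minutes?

Flight 1 in UTC: 03:55 − 9:30 = 18:25 on Jul 11.
+8 hours 23 minutes → arrive 02:48 UTC on Jul 12.
Flight 2 in UTC: 21:02 + 12:00 = 09:02 on Jul 12.
+7 hours 38 minutes → arrive 16:40 UTC on Jul 12.
Flight 1 lands earlier by 13 hours 52 minutes.

the first, by 13 hours 52 minutes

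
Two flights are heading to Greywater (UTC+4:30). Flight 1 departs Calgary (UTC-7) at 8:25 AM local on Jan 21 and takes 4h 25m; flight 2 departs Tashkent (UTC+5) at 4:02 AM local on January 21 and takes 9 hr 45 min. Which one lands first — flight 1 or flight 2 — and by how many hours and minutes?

Flight 1 in UTC: 8:25 AM + 7:00 = 3:25 PM on Jan 21.
+4 hours and 25 minutes → arrive 7:50 PM UTC on Jan 21.
Flight 2 in UTC: 4:02 AM − 5:00 = 11:02 PM on Jan 20.
+9 hours and 45 minutes → arrive 8:47 AM UTC on Jan 21.
Flight 2 lands earlier by 11 hours 3 minutes.

the second, by 11 hours 3 minutes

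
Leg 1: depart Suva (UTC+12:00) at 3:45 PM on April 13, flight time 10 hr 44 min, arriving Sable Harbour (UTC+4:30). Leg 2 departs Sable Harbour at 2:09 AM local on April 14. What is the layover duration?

Convert departure to UTC: 3:45 PM − 12:00 = 3:45 AM UTC on Apr 13.
Add 10 hours 44 minutes flight time → 2:29 PM UTC.
Sable Harbour is UTC+4:30, so local arrival = 2:29 PM + 4:30 = 6:59 PM on Apr 13.
Layover = 2:09 AM − 6:59 PM (+1 day) = 7 hours 10 minutes.

7 hours 10 minutes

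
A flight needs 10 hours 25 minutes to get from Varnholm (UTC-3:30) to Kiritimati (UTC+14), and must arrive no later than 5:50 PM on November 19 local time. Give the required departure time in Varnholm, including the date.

1:55 PM on November 18

Target arrival in UTC: 5:50 PM − 14:00 = 3:50 AM on Nov 19.
Subtract 10 hours and 25 minutes → departure 5:25 PM UTC on Nov 18.
Varnholm is UTC−3:30: 5:25 PM − 3:30 = 1:55 PM on Nov 18.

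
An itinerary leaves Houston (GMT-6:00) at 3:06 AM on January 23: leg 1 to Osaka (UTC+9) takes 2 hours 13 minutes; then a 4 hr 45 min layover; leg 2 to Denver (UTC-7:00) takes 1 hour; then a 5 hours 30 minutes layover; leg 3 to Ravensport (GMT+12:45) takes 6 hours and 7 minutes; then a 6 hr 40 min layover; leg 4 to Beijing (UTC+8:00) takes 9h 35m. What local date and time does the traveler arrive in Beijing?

Convert departure to UTC: 3:06 AM + 6:00 = 9:06 AM UTC on Jan 23.
Add 2 hours and 13 minutes leg 1 → 11:19 AM UTC.
Add 4 hours 45 minutes layover in Osaka → 4:04 PM UTC.
Add 1 hour leg 2 → 5:04 PM UTC.
Add 5 hours 30 minutes layover in Denver → 10:34 PM UTC.
Add 6 hours 7 minutes leg 3 → 4:41 AM UTC (Jan 24).
Add 6 hours 40 minutes layover in Ravensport → 11:21 AM UTC.
Add 9 hours and 35 minutes leg 4 → 8:56 PM UTC.
Beijing is UTC+8:00, so local arrival = 8:56 PM + 8:00 = 4:56 AM on Jan 25.

4:56 AM on January 25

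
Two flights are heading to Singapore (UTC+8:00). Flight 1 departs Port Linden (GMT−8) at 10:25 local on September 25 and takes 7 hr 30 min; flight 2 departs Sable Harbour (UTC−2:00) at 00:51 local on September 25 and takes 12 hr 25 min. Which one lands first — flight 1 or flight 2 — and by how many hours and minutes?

Flight 1 in UTC: 10:25 + 8:00 = 18:25 on Sep 25.
+7 hours and 30 minutes → arrive 01:55 UTC on Sep 26.
Flight 2 in UTC: 00:51 + 2:00 = 02:51 on Sep 25.
+12 hours 25 minutes → arrive 15:16 UTC on Sep 25.
Flight 2 lands earlier by 10 hours 39 minutes.

the second, by 10 hours 39 minutes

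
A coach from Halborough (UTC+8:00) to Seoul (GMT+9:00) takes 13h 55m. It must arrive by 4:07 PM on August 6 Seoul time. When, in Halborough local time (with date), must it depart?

1:12 AM on Aug 6

Target arrival in UTC: 4:07 PM − 9:00 = 7:07 AM on Aug 6.
Subtract 13 hours 55 minutes → departure 5:12 PM UTC on Aug 5.
Halborough is UTC+8:00: 5:12 PM + 8:00 = 1:12 AM on Aug 6.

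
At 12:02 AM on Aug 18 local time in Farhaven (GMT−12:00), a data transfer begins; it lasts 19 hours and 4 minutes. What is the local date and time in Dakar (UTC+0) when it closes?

Convert start to UTC: 12:02 AM + 12:00 = 12:02 PM UTC on Aug 18.
Add 19 hours and 4 minutes duration → 7:06 AM UTC (Aug 19).
Dakar is UTC+0, so local end time is the same: 7:06 AM on Aug 19.

7:06 AM on August 19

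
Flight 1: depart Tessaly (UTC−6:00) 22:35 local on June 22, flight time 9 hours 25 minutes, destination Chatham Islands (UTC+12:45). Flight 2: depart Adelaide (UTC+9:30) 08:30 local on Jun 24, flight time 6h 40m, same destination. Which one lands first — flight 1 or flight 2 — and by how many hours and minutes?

the first, by 15 hours 40 minutes

Flight 1 in UTC: 22:35 + 6:00 = 04:35 on Jun 23.
+9 hours and 25 minutes → arrive 14:00 UTC on Jun 23.
Flight 2 in UTC: 08:30 − 9:30 = 23:00 on Jun 23.
+6 hours 40 minutes → arrive 05:40 UTC on Jun 24.
Flight 1 lands earlier by 15 hours 40 minutes.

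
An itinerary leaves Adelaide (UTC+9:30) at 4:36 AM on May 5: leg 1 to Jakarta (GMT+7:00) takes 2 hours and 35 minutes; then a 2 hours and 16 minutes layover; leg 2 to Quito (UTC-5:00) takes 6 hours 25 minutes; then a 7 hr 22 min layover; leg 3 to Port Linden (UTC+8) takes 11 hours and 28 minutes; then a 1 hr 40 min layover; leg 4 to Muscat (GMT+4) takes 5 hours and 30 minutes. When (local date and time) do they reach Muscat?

12:22 PM on May 6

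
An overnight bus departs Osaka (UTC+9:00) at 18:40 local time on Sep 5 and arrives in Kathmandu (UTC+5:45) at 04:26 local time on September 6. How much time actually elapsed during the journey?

13 hours 1 minute

Kathmandu is 3:15 behind Osaka.
Clock-face elapsed time (ignoring zones) is 9 hours 46 minutes.
Actual elapsed = 9 hours 46 minutes + 3:15 = 13 hours 1 minute.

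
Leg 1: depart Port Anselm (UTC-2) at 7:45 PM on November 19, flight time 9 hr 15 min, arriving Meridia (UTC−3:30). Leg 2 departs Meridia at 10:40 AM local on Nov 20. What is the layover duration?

7 hours 10 minutes

Convert departure to UTC: 7:45 PM + 2:00 = 9:45 PM UTC on Nov 19.
Add 9 hours and 15 minutes flight time → 7:00 AM UTC (Nov 20).
Meridia is UTC−3:30, so local arrival = 7:00 AM − 3:30 = 3:30 AM on Nov 20.
Layover = 10:40 AM − 3:30 AM = 7 hours 10 minutes.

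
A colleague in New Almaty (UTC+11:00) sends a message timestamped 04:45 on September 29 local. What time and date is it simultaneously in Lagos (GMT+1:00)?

18:45 on September 28

In UTC: 04:45 − 11:00 = 17:45 on Sep 28.
Lagos is UTC+1:00: 17:45 + 1:00 = 18:45 on Sep 28.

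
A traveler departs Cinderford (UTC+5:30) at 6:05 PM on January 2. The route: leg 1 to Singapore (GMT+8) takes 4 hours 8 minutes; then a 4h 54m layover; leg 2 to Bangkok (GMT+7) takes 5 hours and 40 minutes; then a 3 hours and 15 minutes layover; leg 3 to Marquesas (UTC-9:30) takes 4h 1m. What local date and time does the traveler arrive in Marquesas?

1:03 AM on January 3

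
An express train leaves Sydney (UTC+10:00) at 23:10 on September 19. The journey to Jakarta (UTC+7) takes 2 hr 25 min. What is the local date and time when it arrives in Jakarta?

22:35 on September 19

Jakarta is 3:00 behind Sydney.
After 2 hours and 25 minutes it is 01:35 (Sep 20) in Sydney.
Shift by the zone difference: 01:35 − 3:00 = 22:35 on Sep 19 in Jakarta.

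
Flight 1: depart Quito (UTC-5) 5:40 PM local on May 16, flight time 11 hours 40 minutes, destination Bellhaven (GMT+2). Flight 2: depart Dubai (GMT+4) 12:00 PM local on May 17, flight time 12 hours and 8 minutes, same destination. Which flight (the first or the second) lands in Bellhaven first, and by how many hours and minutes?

the first, by 9 hours 48 minutes

Flight 1 in UTC: 5:40 PM + 5:00 = 10:40 PM on May 16.
+11 hours and 40 minutes → arrive 10:20 AM UTC on May 17.
Flight 2 in UTC: 12:00 PM − 4:00 = 8:00 AM on May 17.
+12 hours 8 minutes → arrive 8:08 PM UTC on May 17.
Flight 1 lands earlier by 9 hours 48 minutes.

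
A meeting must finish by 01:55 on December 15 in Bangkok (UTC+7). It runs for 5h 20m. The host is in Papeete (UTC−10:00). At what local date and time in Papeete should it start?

03:35 on Dec 14

Target end time in UTC: 01:55 − 7:00 = 18:55 on Dec 14.
Subtract 5 hours and 20 minutes → start 13:35 UTC on Dec 14.
Papeete is UTC−10:00: 13:35 − 10:00 = 03:35 on Dec 14.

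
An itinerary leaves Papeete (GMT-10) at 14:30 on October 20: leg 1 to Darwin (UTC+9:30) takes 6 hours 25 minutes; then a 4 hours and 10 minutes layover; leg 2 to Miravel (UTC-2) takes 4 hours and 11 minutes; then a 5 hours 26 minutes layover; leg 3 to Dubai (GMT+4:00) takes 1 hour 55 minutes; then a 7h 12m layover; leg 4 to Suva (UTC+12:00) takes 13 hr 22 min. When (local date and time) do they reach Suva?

07:11 on Oct 23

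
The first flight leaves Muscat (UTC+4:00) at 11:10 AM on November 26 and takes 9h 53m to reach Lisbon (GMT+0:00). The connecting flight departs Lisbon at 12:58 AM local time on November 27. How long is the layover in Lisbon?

7 hours 55 minutes

Convert departure to UTC: 11:10 AM − 4:00 = 7:10 AM UTC on Nov 26.
Add 9 hours 53 minutes flight time → 5:03 PM UTC.
Lisbon is UTC+0, so local arrival is the same: 5:03 PM on Nov 26.
Layover = 12:58 AM − 5:03 PM (+1 day) = 7 hours 55 minutes.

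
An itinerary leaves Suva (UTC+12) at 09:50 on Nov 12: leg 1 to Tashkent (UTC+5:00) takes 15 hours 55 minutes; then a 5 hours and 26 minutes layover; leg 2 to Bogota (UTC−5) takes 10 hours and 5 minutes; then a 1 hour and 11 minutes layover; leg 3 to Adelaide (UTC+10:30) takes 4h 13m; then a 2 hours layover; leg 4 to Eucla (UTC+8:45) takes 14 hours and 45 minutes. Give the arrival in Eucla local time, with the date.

12:10 on November 14

Convert departure to UTC: 09:50 − 12:00 = 21:50 UTC on Nov 11.
Add 15 hours 55 minutes leg 1 → 13:45 UTC (Nov 12).
Add 5 hours 26 minutes layover in Tashkent → 19:11 UTC.
Add 10 hours 5 minutes leg 2 → 05:16 UTC (Nov 13).
Add 1 hour and 11 minutes layover in Bogota → 06:27 UTC.
Add 4 hours and 13 minutes leg 3 → 10:40 UTC.
Add 2 hours layover in Adelaide → 12:40 UTC.
Add 14 hours 45 minutes leg 4 → 03:25 UTC (Nov 14).
Eucla is UTC+8:45, so local arrival = 03:25 + 8:45 = 12:10 on Nov 14.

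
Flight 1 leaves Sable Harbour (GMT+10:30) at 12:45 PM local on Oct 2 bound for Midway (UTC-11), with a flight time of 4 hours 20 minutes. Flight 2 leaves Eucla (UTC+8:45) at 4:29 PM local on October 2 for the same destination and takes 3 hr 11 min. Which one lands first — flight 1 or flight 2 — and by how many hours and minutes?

the first, by 4 hours 20 minutes

Flight 1 in UTC: 12:45 PM − 10:30 = 2:15 AM on Oct 2.
+4 hours 20 minutes → arrive 6:35 AM UTC on Oct 2.
Flight 2 in UTC: 4:29 PM − 8:45 = 7:44 AM on Oct 2.
+3 hours and 11 minutes → arrive 10:55 AM UTC on Oct 2.
Flight 1 lands earlier by 4 hours 20 minutes.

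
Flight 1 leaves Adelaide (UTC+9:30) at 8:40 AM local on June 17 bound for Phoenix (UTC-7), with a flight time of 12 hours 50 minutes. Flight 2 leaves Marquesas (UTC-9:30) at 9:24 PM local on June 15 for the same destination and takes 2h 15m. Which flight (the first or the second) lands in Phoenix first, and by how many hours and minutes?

the second, by 26 hours 51 minutes

Flight 1 in UTC: 8:40 AM − 9:30 = 11:10 PM on Jun 16.
+12 hours and 50 minutes → arrive 12:00 PM UTC on Jun 17.
Flight 2 in UTC: 9:24 PM + 9:30 = 6:54 AM on Jun 16.
+2 hours 15 minutes → arrive 9:09 AM UTC on Jun 16.
Flight 2 lands earlier by 26 hours 51 minutes.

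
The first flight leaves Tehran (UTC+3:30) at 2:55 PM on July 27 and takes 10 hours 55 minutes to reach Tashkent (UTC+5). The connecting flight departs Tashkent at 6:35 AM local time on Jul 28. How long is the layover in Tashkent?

Convert departure to UTC: 2:55 PM − 3:30 = 11:25 AM UTC on Jul 27.
Add 10 hours 55 minutes flight time → 10:20 PM UTC.
Tashkent is UTC+5:00, so local arrival = 10:20 PM + 5:00 = 3:20 AM on Jul 28.
Layover = 6:35 AM − 3:20 AM = 3 hours 15 minutes.

3 hours 15 minutes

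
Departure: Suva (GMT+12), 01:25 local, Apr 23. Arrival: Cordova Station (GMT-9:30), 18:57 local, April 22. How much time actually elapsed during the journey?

15 hours 2 minutes

Departure in UTC: 01:25 − 12:00 = 13:25 on Apr 22.
Arrival in UTC: 18:57 + 9:30 = 04:27 on Apr 23.
Elapsed = 04:27 − 13:25 (+1 day) = 15 hours 2 minutes.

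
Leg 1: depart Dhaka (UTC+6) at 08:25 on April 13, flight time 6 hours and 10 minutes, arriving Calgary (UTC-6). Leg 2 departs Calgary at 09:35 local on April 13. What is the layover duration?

Convert departure to UTC: 08:25 − 6:00 = 02:25 UTC on Apr 13.
Add 6 hours and 10 minutes flight time → 08:35 UTC.
Calgary is UTC−6:00, so local arrival = 08:35 − 6:00 = 02:35 on Apr 13.
Layover = 09:35 − 02:35 = 7 hours.

7 hours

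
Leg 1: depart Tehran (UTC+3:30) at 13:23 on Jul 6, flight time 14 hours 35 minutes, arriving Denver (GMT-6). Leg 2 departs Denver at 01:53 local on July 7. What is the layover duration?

7 hours 25 minutes

Convert departure to UTC: 13:23 − 3:30 = 09:53 UTC on Jul 6.
Add 14 hours and 35 minutes flight time → 00:28 UTC (Jul 7).
Denver is UTC−6:00, so local arrival = 00:28 − 6:00 = 18:28 on Jul 6.
Layover = 01:53 − 18:28 (+1 day) = 7 hours 25 minutes.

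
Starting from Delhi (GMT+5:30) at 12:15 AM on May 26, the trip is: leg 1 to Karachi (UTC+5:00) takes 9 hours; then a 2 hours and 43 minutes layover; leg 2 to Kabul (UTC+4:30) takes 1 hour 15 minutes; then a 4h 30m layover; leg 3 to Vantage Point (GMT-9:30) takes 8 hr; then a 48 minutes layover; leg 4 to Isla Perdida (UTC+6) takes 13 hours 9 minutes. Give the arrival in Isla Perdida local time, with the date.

4:10 PM on May 27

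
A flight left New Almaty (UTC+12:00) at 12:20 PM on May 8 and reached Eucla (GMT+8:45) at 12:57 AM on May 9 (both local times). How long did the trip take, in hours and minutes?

Departure in UTC: 12:20 PM − 12:00 = 12:20 AM on May 8.
Arrival in UTC: 12:57 AM − 8:45 = 4:12 PM on May 8.
Elapsed = 4:12 PM − 12:20 AM = 15 hours 52 minutes.

15 hours 52 minutes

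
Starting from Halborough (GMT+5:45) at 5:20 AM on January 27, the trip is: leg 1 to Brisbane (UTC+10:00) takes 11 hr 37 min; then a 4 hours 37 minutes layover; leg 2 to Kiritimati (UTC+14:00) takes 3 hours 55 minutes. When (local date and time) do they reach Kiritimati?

Convert departure to UTC: 5:20 AM − 5:45 = 11:35 PM UTC on Jan 26.
Add 11 hours and 37 minutes leg 1 → 11:12 AM UTC (Jan 27).
Add 4 hours 37 minutes layover in Brisbane → 3:49 PM UTC.
Add 3 hours 55 minutes leg 2 → 7:44 PM UTC.
Kiritimati is UTC+14:00, so local arrival = 7:44 PM + 14:00 = 9:44 AM on Jan 28.

9:44 AM on January 28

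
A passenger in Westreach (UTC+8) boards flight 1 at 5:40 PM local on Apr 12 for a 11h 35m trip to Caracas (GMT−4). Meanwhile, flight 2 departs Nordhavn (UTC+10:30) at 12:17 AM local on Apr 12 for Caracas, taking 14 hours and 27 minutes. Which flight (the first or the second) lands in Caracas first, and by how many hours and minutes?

the second, by 17 hours 1 minute

Flight 1 in UTC: 5:40 PM − 8:00 = 9:40 AM on Apr 12.
+11 hours and 35 minutes → arrive 9:15 PM UTC on Apr 12.
Flight 2 in UTC: 12:17 AM − 10:30 = 1:47 PM on Apr 11.
+14 hours and 27 minutes → arrive 4:14 AM UTC on Apr 12.
Flight 2 lands earlier by 17 hours 1 minute.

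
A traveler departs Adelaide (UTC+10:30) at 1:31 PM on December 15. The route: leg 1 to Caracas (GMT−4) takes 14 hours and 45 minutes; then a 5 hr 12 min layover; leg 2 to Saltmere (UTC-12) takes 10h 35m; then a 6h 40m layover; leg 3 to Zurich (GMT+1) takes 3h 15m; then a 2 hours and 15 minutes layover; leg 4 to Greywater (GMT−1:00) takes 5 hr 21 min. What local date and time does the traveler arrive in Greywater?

2:04 AM on December 17

Convert departure to UTC: 1:31 PM − 10:30 = 3:01 AM UTC on Dec 15.
Add 14 hours and 45 minutes leg 1 → 5:46 PM UTC.
Add 5 hours and 12 minutes layover in Caracas → 10:58 PM UTC.
Add 10 hours and 35 minutes leg 2 → 9:33 AM UTC (Dec 16).
Add 6 hours and 40 minutes layover in Saltmere → 4:13 PM UTC.
Add 3 hours and 15 minutes leg 3 → 7:28 PM UTC.
Add 2 hours 15 minutes layover in Zurich → 9:43 PM UTC.
Add 5 hours and 21 minutes leg 4 → 3:04 AM UTC (Dec 17).
Greywater is UTC−1:00, so local arrival = 3:04 AM − 1:00 = 2:04 AM on Dec 17.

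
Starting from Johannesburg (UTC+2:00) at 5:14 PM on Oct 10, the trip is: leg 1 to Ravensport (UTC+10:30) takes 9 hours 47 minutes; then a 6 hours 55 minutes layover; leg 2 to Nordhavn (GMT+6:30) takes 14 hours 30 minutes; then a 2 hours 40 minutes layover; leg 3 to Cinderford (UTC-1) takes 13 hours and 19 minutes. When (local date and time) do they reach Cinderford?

Convert departure to UTC: 5:14 PM − 2:00 = 3:14 PM UTC on Oct 10.
Add 9 hours and 47 minutes leg 1 → 1:01 AM UTC (Oct 11).
Add 6 hours 55 minutes layover in Ravensport → 7:56 AM UTC.
Add 14 hours 30 minutes leg 2 → 10:26 PM UTC.
Add 2 hours and 40 minutes layover in Nordhavn → 1:06 AM UTC (Oct 12).
Add 13 hours and 19 minutes leg 3 → 2:25 PM UTC.
Cinderford is UTC−1:00, so local arrival = 2:25 PM − 1:00 = 1:25 PM on Oct 12.

1:25 PM on October 12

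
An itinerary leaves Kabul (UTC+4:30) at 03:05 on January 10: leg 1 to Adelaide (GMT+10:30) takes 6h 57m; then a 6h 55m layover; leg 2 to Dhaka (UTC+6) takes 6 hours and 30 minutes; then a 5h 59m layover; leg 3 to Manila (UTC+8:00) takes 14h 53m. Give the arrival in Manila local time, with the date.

Convert departure to UTC: 03:05 − 4:30 = 22:35 UTC on Jan 9.
Add 6 hours and 57 minutes leg 1 → 05:32 UTC (Jan 10).
Add 6 hours 55 minutes layover in Adelaide → 12:27 UTC.
Add 6 hours 30 minutes leg 2 → 18:57 UTC.
Add 5 hours and 59 minutes layover in Dhaka → 00:56 UTC (Jan 11).
Add 14 hours and 53 minutes leg 3 → 15:49 UTC.
Manila is UTC+8:00, so local arrival = 15:49 + 8:00 = 23:49 on Jan 11.

23:49 on Jan 11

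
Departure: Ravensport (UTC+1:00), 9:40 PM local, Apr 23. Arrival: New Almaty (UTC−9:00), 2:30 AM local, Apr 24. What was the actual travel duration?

Departure in UTC: 9:40 PM − 1:00 = 8:40 PM on Apr 23.
Arrival in UTC: 2:30 AM + 9:00 = 11:30 AM on Apr 24.
Elapsed = 11:30 AM − 8:40 PM (+1 day) = 14 hours 50 minutes.

14 hours 50 minutes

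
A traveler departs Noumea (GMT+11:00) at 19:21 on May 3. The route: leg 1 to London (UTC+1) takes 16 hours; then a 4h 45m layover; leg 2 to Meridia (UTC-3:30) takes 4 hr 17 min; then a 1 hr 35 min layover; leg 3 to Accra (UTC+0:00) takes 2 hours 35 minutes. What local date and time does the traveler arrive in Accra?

Convert departure to UTC: 19:21 − 11:00 = 08:21 UTC on May 3.
Add 16 hours leg 1 → 00:21 UTC (May 4).
Add 4 hours and 45 minutes layover in London → 05:06 UTC.
Add 4 hours and 17 minutes leg 2 → 09:23 UTC.
Add 1 hour and 35 minutes layover in Meridia → 10:58 UTC.
Add 2 hours 35 minutes leg 3 → 13:33 UTC.
Accra is UTC+0, so local arrival is the same: 13:33 on May 4.

13:33 on May 4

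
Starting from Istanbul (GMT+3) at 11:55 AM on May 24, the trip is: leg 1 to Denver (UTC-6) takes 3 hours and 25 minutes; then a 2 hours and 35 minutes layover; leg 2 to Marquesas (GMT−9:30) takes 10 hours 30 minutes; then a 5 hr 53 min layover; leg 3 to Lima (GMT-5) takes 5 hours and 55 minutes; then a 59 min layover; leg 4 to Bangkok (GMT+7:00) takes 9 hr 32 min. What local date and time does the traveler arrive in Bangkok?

6:44 AM on May 26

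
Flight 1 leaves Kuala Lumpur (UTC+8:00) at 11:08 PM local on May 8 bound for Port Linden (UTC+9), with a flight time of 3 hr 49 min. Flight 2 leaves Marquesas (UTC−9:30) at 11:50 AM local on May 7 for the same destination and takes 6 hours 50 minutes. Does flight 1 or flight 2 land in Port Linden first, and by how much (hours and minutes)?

Flight 1 in UTC: 11:08 PM − 8:00 = 3:08 PM on May 8.
+3 hours 49 minutes → arrive 6:57 PM UTC on May 8.
Flight 2 in UTC: 11:50 AM + 9:30 = 9:20 PM on May 7.
+6 hours and 50 minutes → arrive 4:10 AM UTC on May 8.
Flight 2 lands earlier by 14 hours 47 minutes.

the second, by 14 hours 47 minutes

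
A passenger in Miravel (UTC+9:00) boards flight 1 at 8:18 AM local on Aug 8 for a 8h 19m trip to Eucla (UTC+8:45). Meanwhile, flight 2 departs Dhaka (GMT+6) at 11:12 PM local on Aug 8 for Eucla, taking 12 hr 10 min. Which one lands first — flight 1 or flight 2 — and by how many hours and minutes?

Flight 1 in UTC: 8:18 AM − 9:00 = 11:18 PM on Aug 7.
+8 hours and 19 minutes → arrive 7:37 AM UTC on Aug 8.
Flight 2 in UTC: 11:12 PM − 6:00 = 5:12 PM on Aug 8.
+12 hours and 10 minutes → arrive 5:22 AM UTC on Aug 9.
Flight 1 lands earlier by 21 hours 45 minutes.

the first, by 21 hours 45 minutes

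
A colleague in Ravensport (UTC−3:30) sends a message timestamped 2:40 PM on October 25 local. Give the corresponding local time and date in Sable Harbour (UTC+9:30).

3:40 AM on October 26

Sable Harbour is 13:00 ahead of Ravensport.
Shift by the zone difference: 2:40 PM + 13:00 = 3:40 AM on Oct 26 in Sable Harbour.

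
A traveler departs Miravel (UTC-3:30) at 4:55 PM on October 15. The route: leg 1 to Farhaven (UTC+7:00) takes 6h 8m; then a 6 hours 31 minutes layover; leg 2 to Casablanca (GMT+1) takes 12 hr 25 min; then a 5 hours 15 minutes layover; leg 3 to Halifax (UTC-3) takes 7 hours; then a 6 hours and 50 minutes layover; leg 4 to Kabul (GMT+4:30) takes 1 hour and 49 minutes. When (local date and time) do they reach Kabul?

Convert departure to UTC: 4:55 PM + 3:30 = 8:25 PM UTC on Oct 15.
Add 6 hours 8 minutes leg 1 → 2:33 AM UTC (Oct 16).
Add 6 hours 31 minutes layover in Farhaven → 9:04 AM UTC.
Add 12 hours and 25 minutes leg 2 → 9:29 PM UTC.
Add 5 hours and 15 minutes layover in Casablanca → 2:44 AM UTC (Oct 17).
Add 7 hours leg 3 → 9:44 AM UTC.
Add 6 hours 50 minutes layover in Halifax → 4:34 PM UTC.
Add 1 hour and 49 minutes leg 4 → 6:23 PM UTC.
Kabul is UTC+4:30, so local arrival = 6:23 PM + 4:30 = 10:53 PM on Oct 17.

10:53 PM on Oct 17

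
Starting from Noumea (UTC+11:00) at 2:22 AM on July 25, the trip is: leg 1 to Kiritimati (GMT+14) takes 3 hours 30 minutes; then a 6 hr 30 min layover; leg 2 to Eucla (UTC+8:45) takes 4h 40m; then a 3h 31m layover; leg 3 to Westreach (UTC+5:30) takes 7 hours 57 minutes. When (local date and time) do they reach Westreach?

11:00 PM on Jul 25

Convert departure to UTC: 2:22 AM − 11:00 = 3:22 PM UTC on Jul 24.
Add 3 hours 30 minutes leg 1 → 6:52 PM UTC.
Add 6 hours 30 minutes layover in Kiritimati → 1:22 AM UTC (Jul 25).
Add 4 hours and 40 minutes leg 2 → 6:02 AM UTC.
Add 3 hours and 31 minutes layover in Eucla → 9:33 AM UTC.
Add 7 hours and 57 minutes leg 3 → 5:30 PM UTC.
Westreach is UTC+5:30, so local arrival = 5:30 PM + 5:30 = 11:00 PM on Jul 25.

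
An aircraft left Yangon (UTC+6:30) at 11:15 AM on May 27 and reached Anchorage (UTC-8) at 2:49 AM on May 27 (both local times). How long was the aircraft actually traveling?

Departure in UTC: 11:15 AM − 6:30 = 4:45 AM on May 27.
Arrival in UTC: 2:49 AM + 8:00 = 10:49 AM on May 27.
Elapsed = 10:49 AM − 4:45 AM = 6 hours 4 minutes.

6 hours 4 minutes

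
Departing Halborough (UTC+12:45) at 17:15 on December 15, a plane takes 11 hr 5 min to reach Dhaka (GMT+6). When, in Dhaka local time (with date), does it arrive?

Convert departure to UTC: 17:15 − 12:45 = 04:30 UTC on Dec 15.
Add 11 hours and 5 minutes travel time → 15:35 UTC.
Dhaka is UTC+6:00, so local arrival = 15:35 + 6:00 = 21:35 on Dec 15.

21:35 on December 15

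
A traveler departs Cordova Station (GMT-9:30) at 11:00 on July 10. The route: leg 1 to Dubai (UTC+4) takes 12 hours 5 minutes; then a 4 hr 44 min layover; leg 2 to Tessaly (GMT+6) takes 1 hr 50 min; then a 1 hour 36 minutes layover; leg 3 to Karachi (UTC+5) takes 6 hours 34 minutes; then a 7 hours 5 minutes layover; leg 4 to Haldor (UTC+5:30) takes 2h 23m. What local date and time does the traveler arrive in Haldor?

14:17 on Jul 12

Convert departure to UTC: 11:00 + 9:30 = 20:30 UTC on Jul 10.
Add 12 hours 5 minutes leg 1 → 08:35 UTC (Jul 11).
Add 4 hours and 44 minutes layover in Dubai → 13:19 UTC.
Add 1 hour and 50 minutes leg 2 → 15:09 UTC.
Add 1 hour and 36 minutes layover in Tessaly → 16:45 UTC.
Add 6 hours 34 minutes leg 3 → 23:19 UTC.
Add 7 hours and 5 minutes layover in Karachi → 06:24 UTC (Jul 12).
Add 2 hours 23 minutes leg 4 → 08:47 UTC.
Haldor is UTC+5:30, so local arrival = 08:47 + 5:30 = 14:17 on Jul 12.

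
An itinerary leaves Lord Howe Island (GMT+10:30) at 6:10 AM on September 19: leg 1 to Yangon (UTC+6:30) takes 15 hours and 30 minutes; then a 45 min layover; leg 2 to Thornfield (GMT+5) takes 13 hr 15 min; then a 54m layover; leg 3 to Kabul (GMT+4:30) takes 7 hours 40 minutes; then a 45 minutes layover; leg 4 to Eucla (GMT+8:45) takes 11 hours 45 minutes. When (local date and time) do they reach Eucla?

6:59 AM on Sep 21

Convert departure to UTC: 6:10 AM − 10:30 = 7:40 PM UTC on Sep 18.
Add 15 hours 30 minutes leg 1 → 11:10 AM UTC (Sep 19).
Add 45 minutes layover in Yangon → 11:55 AM UTC.
Add 13 hours and 15 minutes leg 2 → 1:10 AM UTC (Sep 20).
Add 54 minutes layover in Thornfield → 2:04 AM UTC.
Add 7 hours 40 minutes leg 3 → 9:44 AM UTC.
Add 45 minutes layover in Kabul → 10:29 AM UTC.
Add 11 hours 45 minutes leg 4 → 10:14 PM UTC.
Eucla is UTC+8:45, so local arrival = 10:14 PM + 8:45 = 6:59 AM on Sep 21.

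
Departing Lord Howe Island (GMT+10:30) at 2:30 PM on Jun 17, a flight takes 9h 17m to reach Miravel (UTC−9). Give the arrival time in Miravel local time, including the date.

Convert departure to UTC: 2:30 PM − 10:30 = 4:00 AM UTC on Jun 17.
Add 9 hours and 17 minutes travel time → 1:17 PM UTC.
Miravel is UTC−9:00, so local arrival = 1:17 PM − 9:00 = 4:17 AM on Jun 17.

4:17 AM on June 17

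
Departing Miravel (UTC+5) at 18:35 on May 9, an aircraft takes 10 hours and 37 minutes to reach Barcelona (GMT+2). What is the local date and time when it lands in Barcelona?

02:12 on May 10

Convert departure to UTC: 18:35 − 5:00 = 13:35 UTC on May 9.
Add 10 hours 37 minutes travel time → 00:12 UTC (May 10).
Barcelona is UTC+2:00, so local arrival = 00:12 + 2:00 = 02:12 on May 10.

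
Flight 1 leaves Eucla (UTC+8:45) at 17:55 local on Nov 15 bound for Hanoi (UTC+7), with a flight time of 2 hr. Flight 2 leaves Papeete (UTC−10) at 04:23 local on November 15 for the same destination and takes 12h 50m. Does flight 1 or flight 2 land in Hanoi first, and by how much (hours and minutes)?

the first, by 16 hours 3 minutes

Flight 1 in UTC: 17:55 − 8:45 = 09:10 on Nov 15.
+2 hours → arrive 11:10 UTC on Nov 15.
Flight 2 in UTC: 04:23 + 10:00 = 14:23 on Nov 15.
+12 hours and 50 minutes → arrive 03:13 UTC on Nov 16.
Flight 1 lands earlier by 16 hours 3 minutes.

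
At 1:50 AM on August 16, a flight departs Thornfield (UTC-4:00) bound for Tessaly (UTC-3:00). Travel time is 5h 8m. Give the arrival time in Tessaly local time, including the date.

Tessaly is 1:00 ahead of Thornfield.
After 5 hours and 8 minutes it is 6:58 AM in Thornfield.
Shift by the zone difference: 6:58 AM + 1:00 = 7:58 AM on Aug 16 in Tessaly.

7:58 AM on August 16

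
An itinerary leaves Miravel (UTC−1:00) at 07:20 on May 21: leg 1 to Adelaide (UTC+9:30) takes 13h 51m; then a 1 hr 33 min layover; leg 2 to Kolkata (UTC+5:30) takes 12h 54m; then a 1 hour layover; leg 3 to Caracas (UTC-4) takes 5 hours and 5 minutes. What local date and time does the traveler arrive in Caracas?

14:43 on May 22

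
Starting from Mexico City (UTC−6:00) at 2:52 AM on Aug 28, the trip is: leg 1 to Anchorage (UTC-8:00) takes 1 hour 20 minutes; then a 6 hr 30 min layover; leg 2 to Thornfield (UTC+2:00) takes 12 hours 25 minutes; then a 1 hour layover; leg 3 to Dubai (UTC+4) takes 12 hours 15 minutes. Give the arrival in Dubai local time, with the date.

10:22 PM on August 29

Convert departure to UTC: 2:52 AM + 6:00 = 8:52 AM UTC on Aug 28.
Add 1 hour 20 minutes leg 1 → 10:12 AM UTC.
Add 6 hours 30 minutes layover in Anchorage → 4:42 PM UTC.
Add 12 hours and 25 minutes leg 2 → 5:07 AM UTC (Aug 29).
Add 1 hour layover in Thornfield → 6:07 AM UTC.
Add 12 hours 15 minutes leg 3 → 6:22 PM UTC.
Dubai is UTC+4:00, so local arrival = 6:22 PM + 4:00 = 10:22 PM on Aug 29.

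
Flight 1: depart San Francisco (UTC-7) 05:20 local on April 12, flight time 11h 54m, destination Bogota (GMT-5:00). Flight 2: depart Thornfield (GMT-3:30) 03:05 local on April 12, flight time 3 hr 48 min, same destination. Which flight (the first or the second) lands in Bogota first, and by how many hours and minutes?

Flight 1 in UTC: 05:20 + 7:00 = 12:20 on Apr 12.
+11 hours 54 minutes → arrive 00:14 UTC on Apr 13.
Flight 2 in UTC: 03:05 + 3:30 = 06:35 on Apr 12.
+3 hours and 48 minutes → arrive 10:23 UTC on Apr 12.
Flight 2 lands earlier by 13 hours 51 minutes.

the second, by 13 hours 51 minutes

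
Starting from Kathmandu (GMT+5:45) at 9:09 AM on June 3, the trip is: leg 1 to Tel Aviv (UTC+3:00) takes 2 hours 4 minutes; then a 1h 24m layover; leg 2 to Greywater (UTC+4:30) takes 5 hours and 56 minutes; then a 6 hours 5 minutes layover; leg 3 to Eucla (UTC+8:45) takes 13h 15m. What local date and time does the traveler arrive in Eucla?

4:53 PM on June 4

Convert departure to UTC: 9:09 AM − 5:45 = 3:24 AM UTC on Jun 3.
Add 2 hours and 4 minutes leg 1 → 5:28 AM UTC.
Add 1 hour and 24 minutes layover in Tel Aviv → 6:52 AM UTC.
Add 5 hours 56 minutes leg 2 → 12:48 PM UTC.
Add 6 hours and 5 minutes layover in Greywater → 6:53 PM UTC.
Add 13 hours and 15 minutes leg 3 → 8:08 AM UTC (Jun 4).
Eucla is UTC+8:45, so local arrival = 8:08 AM + 8:45 = 4:53 PM on Jun 4.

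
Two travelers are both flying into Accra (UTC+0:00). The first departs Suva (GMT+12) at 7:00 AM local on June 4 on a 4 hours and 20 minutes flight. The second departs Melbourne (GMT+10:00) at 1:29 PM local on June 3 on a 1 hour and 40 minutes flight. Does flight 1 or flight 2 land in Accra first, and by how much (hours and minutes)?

the second, by 18 hours 11 minutes

Flight 1 in UTC: 7:00 AM − 12:00 = 7:00 PM on Jun 3.
+4 hours and 20 minutes → arrive 11:20 PM UTC on Jun 3.
Flight 2 in UTC: 1:29 PM − 10:00 = 3:29 AM on Jun 3.
+1 hour and 40 minutes → arrive 5:09 AM UTC on Jun 3.
Flight 2 lands earlier by 18 hours 11 minutes.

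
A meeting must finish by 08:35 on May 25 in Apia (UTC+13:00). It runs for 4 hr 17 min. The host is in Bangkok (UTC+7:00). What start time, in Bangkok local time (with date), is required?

Target end time in UTC: 08:35 − 13:00 = 19:35 on May 24.
Subtract 4 hours 17 minutes → start 15:18 UTC on May 24.
Bangkok is UTC+7:00: 15:18 + 7:00 = 22:18 on May 24.

22:18 on May 24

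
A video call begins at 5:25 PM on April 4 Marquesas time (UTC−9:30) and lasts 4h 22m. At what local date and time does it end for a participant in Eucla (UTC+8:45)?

Convert start to UTC: 5:25 PM + 9:30 = 2:55 AM UTC on Apr 5.
Add 4 hours and 22 minutes duration → 7:17 AM UTC.
Eucla is UTC+8:45, so local end time = 7:17 AM + 8:45 = 4:02 PM on Apr 5.

4:02 PM on Apr 5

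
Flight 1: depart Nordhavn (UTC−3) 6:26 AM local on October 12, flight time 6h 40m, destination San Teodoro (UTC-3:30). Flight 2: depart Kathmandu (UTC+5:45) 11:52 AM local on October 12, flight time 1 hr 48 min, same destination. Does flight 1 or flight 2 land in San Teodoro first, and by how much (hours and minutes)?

the second, by 8 hours 11 minutes

Flight 1 in UTC: 6:26 AM + 3:00 = 9:26 AM on Oct 12.
+6 hours and 40 minutes → arrive 4:06 PM UTC on Oct 12.
Flight 2 in UTC: 11:52 AM − 5:45 = 6:07 AM on Oct 12.
+1 hour and 48 minutes → arrive 7:55 AM UTC on Oct 12.
Flight 2 lands earlier by 8 hours 11 minutes.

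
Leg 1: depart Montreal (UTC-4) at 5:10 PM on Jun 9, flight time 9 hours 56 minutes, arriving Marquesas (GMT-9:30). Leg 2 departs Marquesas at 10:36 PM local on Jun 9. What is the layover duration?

Convert departure to UTC: 5:10 PM + 4:00 = 9:10 PM UTC on Jun 9.
Add 9 hours 56 minutes flight time → 7:06 AM UTC (Jun 10).
Marquesas is UTC−9:30, so local arrival = 7:06 AM − 9:30 = 9:36 PM on Jun 9.
Layover = 10:36 PM − 9:36 PM = 1 hour.

1 hour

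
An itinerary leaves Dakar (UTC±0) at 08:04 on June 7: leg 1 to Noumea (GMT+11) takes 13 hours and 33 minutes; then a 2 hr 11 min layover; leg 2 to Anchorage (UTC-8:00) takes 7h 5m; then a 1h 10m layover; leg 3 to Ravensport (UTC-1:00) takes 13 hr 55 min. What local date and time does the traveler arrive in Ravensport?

20:58 on June 8

Dakar is at UTC+0, so departure is already 08:04 UTC on Jun 7.
Add 13 hours and 33 minutes leg 1 → 21:37 UTC.
Add 2 hours 11 minutes layover in Noumea → 23:48 UTC.
Add 7 hours 5 minutes leg 2 → 06:53 UTC (Jun 8).
Add 1 hour and 10 minutes layover in Anchorage → 08:03 UTC.
Add 13 hours 55 minutes leg 3 → 21:58 UTC.
Ravensport is UTC−1:00, so local arrival = 21:58 − 1:00 = 20:58 on Jun 8.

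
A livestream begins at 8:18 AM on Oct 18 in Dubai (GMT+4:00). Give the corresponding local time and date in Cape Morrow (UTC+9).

1:18 PM on October 18

In UTC: 8:18 AM − 4:00 = 4:18 AM on Oct 18.
Cape Morrow is UTC+9:00: 4:18 AM + 9:00 = 1:18 PM on Oct 18.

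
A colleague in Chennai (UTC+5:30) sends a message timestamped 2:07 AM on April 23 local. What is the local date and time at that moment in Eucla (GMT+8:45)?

Eucla is 3:15 ahead of Chennai.
Shift by the zone difference: 2:07 AM + 3:15 = 5:22 AM on Apr 23 in Eucla.

5:22 AM on Apr 23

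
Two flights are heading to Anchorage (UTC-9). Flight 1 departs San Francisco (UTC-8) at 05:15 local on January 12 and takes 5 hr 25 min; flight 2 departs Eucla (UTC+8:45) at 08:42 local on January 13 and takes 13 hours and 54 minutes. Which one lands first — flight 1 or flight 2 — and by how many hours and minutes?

Flight 1 in UTC: 05:15 + 8:00 = 13:15 on Jan 12.
+5 hours and 25 minutes → arrive 18:40 UTC on Jan 12.
Flight 2 in UTC: 08:42 − 8:45 = 23:57 on Jan 12.
+13 hours and 54 minutes → arrive 13:51 UTC on Jan 13.
Flight 1 lands earlier by 19 hours 11 minutes.

the first, by 19 hours 11 minutes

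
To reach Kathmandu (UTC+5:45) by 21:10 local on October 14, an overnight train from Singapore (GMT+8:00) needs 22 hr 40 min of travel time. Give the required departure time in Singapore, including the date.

Target arrival in UTC: 21:10 − 5:45 = 15:25 on Oct 14.
Subtract 22 hours and 40 minutes → departure 16:45 UTC on Oct 13.
Singapore is UTC+8:00: 16:45 + 8:00 = 00:45 on Oct 14.

00:45 on October 14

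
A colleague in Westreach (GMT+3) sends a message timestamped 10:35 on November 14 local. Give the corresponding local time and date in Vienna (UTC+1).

08:35 on Nov 14

In UTC: 10:35 − 3:00 = 07:35 on Nov 14.
Vienna is UTC+1:00: 07:35 + 1:00 = 08:35 on Nov 14.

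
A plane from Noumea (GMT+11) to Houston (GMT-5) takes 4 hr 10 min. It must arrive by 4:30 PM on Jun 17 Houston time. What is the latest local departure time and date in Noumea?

Target arrival in UTC: 4:30 PM + 5:00 = 9:30 PM on Jun 17.
Subtract 4 hours and 10 minutes → departure 5:20 PM UTC on Jun 17.
Noumea is UTC+11:00: 5:20 PM + 11:00 = 4:20 AM on Jun 18.

4:20 AM on June 18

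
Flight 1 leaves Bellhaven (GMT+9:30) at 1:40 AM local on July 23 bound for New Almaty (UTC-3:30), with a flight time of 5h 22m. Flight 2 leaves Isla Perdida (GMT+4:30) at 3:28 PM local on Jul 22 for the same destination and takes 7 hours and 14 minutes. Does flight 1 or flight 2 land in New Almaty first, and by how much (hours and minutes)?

the second, by 3 hours 20 minutes

Flight 1 in UTC: 1:40 AM − 9:30 = 4:10 PM on Jul 22.
+5 hours 22 minutes → arrive 9:32 PM UTC on Jul 22.
Flight 2 in UTC: 3:28 PM − 4:30 = 10:58 AM on Jul 22.
+7 hours 14 minutes → arrive 6:12 PM UTC on Jul 22.
Flight 2 lands earlier by 3 hours 20 minutes.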